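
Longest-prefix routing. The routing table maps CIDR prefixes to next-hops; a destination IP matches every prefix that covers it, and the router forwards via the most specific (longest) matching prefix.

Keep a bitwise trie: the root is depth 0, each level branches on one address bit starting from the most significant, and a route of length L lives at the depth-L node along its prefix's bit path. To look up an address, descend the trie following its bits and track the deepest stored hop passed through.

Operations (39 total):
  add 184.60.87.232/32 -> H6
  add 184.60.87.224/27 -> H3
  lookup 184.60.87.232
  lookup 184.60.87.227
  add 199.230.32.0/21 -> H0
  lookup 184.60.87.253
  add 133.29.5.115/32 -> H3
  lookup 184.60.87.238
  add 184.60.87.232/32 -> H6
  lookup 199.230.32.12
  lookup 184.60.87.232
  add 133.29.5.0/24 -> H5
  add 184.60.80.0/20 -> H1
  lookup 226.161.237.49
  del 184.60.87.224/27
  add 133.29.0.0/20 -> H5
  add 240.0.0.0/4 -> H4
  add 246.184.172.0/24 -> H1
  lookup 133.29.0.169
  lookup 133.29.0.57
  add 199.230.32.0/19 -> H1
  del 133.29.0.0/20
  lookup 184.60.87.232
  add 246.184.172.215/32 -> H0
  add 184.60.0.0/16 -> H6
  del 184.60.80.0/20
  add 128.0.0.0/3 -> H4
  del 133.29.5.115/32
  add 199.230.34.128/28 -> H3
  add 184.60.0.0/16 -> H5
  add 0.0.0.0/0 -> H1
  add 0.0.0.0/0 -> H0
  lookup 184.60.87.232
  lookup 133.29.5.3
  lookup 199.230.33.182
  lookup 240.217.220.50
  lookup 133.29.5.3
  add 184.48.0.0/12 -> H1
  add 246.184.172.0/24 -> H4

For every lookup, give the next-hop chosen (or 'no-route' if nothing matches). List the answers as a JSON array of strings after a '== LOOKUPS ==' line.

Trace:
  add 184.60.87.232/32 -> H6 at depth 32
  add 184.60.87.224/27 -> H3 at depth 27
  ? 184.60.87.232  path d0:-→d1:-→d2:-→d3:-→d4:-→d5:-→d6:-→d7:-→d8:-→d9:-→d10:-→d11:-→d12:-→d13:-→d14:-→d15:-→d16:-→d17:-→d18:-→d19:-→d20:-→d21:-→d22:-→d23:-→d24:-→d25:-→d26:-→d27:H3→d28:-→d29:-→d30:-→d31:-→d32:H6  best=H6
  ? 184.60.87.227  path d0:-→d1:-→d2:-→d3:-→d4:-→d5:-→d6:-→d7:-→d8:-→d9:-→d10:-→d11:-→d12:-→d13:-→d14:-→d15:-→d16:-→d17:-→d18:-→d19:-→d20:-→d21:-→d22:-→d23:-→d24:-→d25:-→d26:-→d27:H3→d28:-  best=H3
  add 199.230.32.0/21 -> H0 at depth 21
  ? 184.60.87.253  path d0:-→d1:-→d2:-→d3:-→d4:-→d5:-→d6:-→d7:-→d8:-→d9:-→d10:-→d11:-→d12:-→d13:-→d14:-→d15:-→d16:-→d17:-→d18:-→d19:-→d20:-→d21:-→d22:-→d23:-→d24:-→d25:-→d26:-→d27:H3  best=H3
  add 133.29.5.115/32 -> H3 at depth 32
  ? 184.60.87.238  path d0:-→d1:-→d2:-→d3:-→d4:-→d5:-→d6:-→d7:-→d8:-→d9:-→d10:-→d11:-→d12:-→d13:-→d14:-→d15:-→d16:-→d17:-→d18:-→d19:-→d20:-→d21:-→d22:-→d23:-→d24:-→d25:-→d26:-→d27:H3→d28:-→d29:-  best=H3
  add 184.60.87.232/32 -> H6 at depth 32
  ? 199.230.32.12  path d0:-→d1:-→d2:-→d3:-→d4:-→d5:-→d6:-→d7:-→d8:-→d9:-→d10:-→d11:-→d12:-→d13:-→d14:-→d15:-→d16:-→d17:-→d18:-→d19:-→d20:-→d21:H0  best=H0
  ? 184.60.87.232  path d0:-→d1:-→d2:-→d3:-→d4:-→d5:-→d6:-→d7:-→d8:-→d9:-→d10:-→d11:-→d12:-→d13:-→d14:-→d15:-→d16:-→d17:-→d18:-→d19:-→d20:-→d21:-→d22:-→d23:-→d24:-→d25:-→d26:-→d27:H3→d28:-→d29:-→d30:-→d31:-→d32:H6  best=H6
  add 133.29.5.0/24 -> H5 at depth 24
  add 184.60.80.0/20 -> H1 at depth 20
  ? 226.161.237.49  path d0:-→d1:-→d2:-  best=no-route
  del 184.60.87.224/27 (clear depth 27)
  add 133.29.0.0/20 -> H5 at depth 20
  add 240.0.0.0/4 -> H4 at depth 4
  add 246.184.172.0/24 -> H1 at depth 24
  ? 133.29.0.169  path d0:-→d1:-→d2:-→d3:-→d4:-→d5:-→d6:-→d7:-→d8:-→d9:-→d10:-→d11:-→d12:-→d13:-→d14:-→d15:-→d16:-→d17:-→d18:-→d19:-→d20:H5→d21:-  best=H5
  ? 133.29.0.57  path d0:-→d1:-→d2:-→d3:-→d4:-→d5:-→d6:-→d7:-→d8:-→d9:-→d10:-→d11:-→d12:-→d13:-→d14:-→d15:-→d16:-→d17:-→d18:-→d19:-→d20:H5→d21:-  best=H5
  add 199.230.32.0/19 -> H1 at depth 19
  del 133.29.0.0/20 (clear depth 20)
  ? 184.60.87.232  path d0:-→d1:-→d2:-→d3:-→d4:-→d5:-→d6:-→d7:-→d8:-→d9:-→d10:-→d11:-→d12:-→d13:-→d14:-→d15:-→d16:-→d17:-→d18:-→d19:-→d20:H1→d21:-→d22:-→d23:-→d24:-→d25:-→d26:-→d27:-→d28:-→d29:-→d30:-→d31:-→d32:H6  best=H6
  add 246.184.172.215/32 -> H0 at depth 32
  add 184.60.0.0/16 -> H6 at depth 16
  del 184.60.80.0/20 (clear depth 20)
  add 128.0.0.0/3 -> H4 at depth 3
  del 133.29.5.115/32 (clear depth 32)
  add 199.230.34.128/28 -> H3 at depth 28
  add 184.60.0.0/16 -> H5 at depth 16
  add 0.0.0.0/0 -> H1 at depth 0
  add 0.0.0.0/0 -> H0 at depth 0
  ? 184.60.87.232  path d0:H0→d1:-→d2:-→d3:-→d4:-→d5:-→d6:-→d7:-→d8:-→d9:-→d10:-→d11:-→d12:-→d13:-→d14:-→d15:-→d16:H5→d17:-→d18:-→d19:-→d20:-→d21:-→d22:-→d23:-→d24:-→d25:-→d26:-→d27:-→d28:-→d29:-→d30:-→d31:-→d32:H6  best=H6
  ? 133.29.5.3  path d0:H0→d1:-→d2:-→d3:H4→d4:-→d5:-→d6:-→d7:-→d8:-→d9:-→d10:-→d11:-→d12:-→d13:-→d14:-→d15:-→d16:-→d17:-→d18:-→d19:-→d20:-→d21:-→d22:-→d23:-→d24:H5→d25:-  best=H5
  ? 199.230.33.182  path d0:H0→d1:-→d2:-→d3:-→d4:-→d5:-→d6:-→d7:-→d8:-→d9:-→d10:-→d11:-→d12:-→d13:-→d14:-→d15:-→d16:-→d17:-→d18:-→d19:H1→d20:-→d21:H0→d22:-  best=H0
  ? 240.217.220.50  path d0:H0→d1:-→d2:-→d3:-→d4:H4→d5:-  best=H4
  ? 133.29.5.3  path d0:H0→d1:-→d2:-→d3:H4→d4:-→d5:-→d6:-→d7:-→d8:-→d9:-→d10:-→d11:-→d12:-→d13:-→d14:-→d15:-→d16:-→d17:-→d18:-→d19:-→d20:-→d21:-→d22:-→d23:-→d24:H5→d25:-  best=H5
  add 184.48.0.0/12 -> H1 at depth 12
  add 246.184.172.0/24 -> H4 at depth 24

== LOOKUPS ==
["H6","H3","H3","H3","H0","H6","no-route","H5","H5","H6","H6","H5","H0","H4","H5"]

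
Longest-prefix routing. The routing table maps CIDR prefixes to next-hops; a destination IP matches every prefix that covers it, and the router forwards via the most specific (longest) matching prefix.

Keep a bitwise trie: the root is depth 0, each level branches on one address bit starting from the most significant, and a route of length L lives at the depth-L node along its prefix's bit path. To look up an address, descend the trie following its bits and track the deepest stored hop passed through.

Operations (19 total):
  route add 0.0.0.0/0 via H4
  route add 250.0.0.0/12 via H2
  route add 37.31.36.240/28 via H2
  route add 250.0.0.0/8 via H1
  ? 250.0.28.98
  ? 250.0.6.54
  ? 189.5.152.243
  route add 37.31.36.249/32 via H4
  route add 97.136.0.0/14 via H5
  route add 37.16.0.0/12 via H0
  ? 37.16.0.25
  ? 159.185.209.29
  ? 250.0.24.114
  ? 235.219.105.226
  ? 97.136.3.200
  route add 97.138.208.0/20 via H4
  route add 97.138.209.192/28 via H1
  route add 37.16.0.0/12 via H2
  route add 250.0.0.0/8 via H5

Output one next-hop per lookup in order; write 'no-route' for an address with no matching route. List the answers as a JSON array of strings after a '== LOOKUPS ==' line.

Process each operation:
  add 0.0.0.0/0 -> H4 at depth 0
  add 250.0.0.0/12 -> H2 at depth 12
  add 37.31.36.240/28 -> H2 at depth 28
  add 250.0.0.0/8 -> H1 at depth 8
  lookup 250.0.28.98: bits 111110100000 walk d0:H4→d1:-→d2:-→d3:-→d4:-→d5:-→d6:-→d7:-→d8:H1→d9:-→d10:-→d11:-→d12:H2 -> H2
  lookup 250.0.6.54: bits 111110100000 walk d0:H4→d1:-→d2:-→d3:-→d4:-→d5:-→d6:-→d7:-→d8:H1→d9:-→d10:-→d11:-→d12:H2 -> H2
  lookup 189.5.152.243: bits 1 walk d0:H4→d1:- -> H4
  add 37.31.36.249/32 -> H4 at depth 32
  add 97.136.0.0/14 -> H5 at depth 14
  add 37.16.0.0/12 -> H0 at depth 12
  lookup 37.16.0.25: bits 001001010001 walk d0:H4→d1:-→d2:-→d3:-→d4:-→d5:-→d6:-→d7:-→d8:-→d9:-→d10:-→d11:-→d12:H0 -> H0
  lookup 159.185.209.29: bits 1 walk d0:H4→d1:- -> H4
  lookup 250.0.24.114: bits 111110100000 walk d0:H4→d1:-→d2:-→d3:-→d4:-→d5:-→d6:-→d7:-→d8:H1→d9:-→d10:-→d11:-→d12:H2 -> H2
  lookup 235.219.105.226: bits 111 walk d0:H4→d1:-→d2:-→d3:- -> H4
  lookup 97.136.3.200: bits 01100001100010 walk d0:H4→d1:-→d2:-→d3:-→d4:-→d5:-→d6:-→d7:-→d8:-→d9:-→d10:-→d11:-→d12:-→d13:-→d14:H5 -> H5
  add 97.138.208.0/20 -> H4 at depth 20
  add 97.138.209.192/28 -> H1 at depth 28
  add 37.16.0.0/12 -> H2 at depth 12
  add 250.0.0.0/8 -> H5 at depth 8

== LOOKUPS ==
["H2","H2","H4","H0","H4","H2","H4","H5"]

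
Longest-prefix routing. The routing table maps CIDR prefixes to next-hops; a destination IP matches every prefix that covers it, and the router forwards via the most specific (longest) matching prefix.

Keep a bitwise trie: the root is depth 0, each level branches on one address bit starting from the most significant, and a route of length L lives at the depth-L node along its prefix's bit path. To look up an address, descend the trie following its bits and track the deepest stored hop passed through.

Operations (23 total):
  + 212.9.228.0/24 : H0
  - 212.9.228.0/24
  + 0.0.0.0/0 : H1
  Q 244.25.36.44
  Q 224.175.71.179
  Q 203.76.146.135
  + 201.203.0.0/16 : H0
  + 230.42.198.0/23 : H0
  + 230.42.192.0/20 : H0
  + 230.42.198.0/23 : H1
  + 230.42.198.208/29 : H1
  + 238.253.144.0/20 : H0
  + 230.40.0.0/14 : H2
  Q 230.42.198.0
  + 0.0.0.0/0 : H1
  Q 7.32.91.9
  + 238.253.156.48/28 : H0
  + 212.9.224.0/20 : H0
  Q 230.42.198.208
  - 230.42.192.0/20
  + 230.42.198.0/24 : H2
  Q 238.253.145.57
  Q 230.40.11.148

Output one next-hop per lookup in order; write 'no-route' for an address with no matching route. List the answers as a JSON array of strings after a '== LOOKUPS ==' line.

Trace:
  add 212.9.228.0/24 -> H0 at depth 24
  del 212.9.228.0/24 (clear depth 24)
  add 0.0.0.0/0 -> H1 at depth 0
  Q 244.25.36.44: descend 11 ; hops seen [H1] ; pick H1
  Q 224.175.71.179: descend 11 ; hops seen [H1] ; pick H1
  Q 203.76.146.135: descend 110 ; hops seen [H1] ; pick H1
  add 201.203.0.0/16 -> H0 at depth 16
  add 230.42.198.0/23 -> H0 at depth 23
  add 230.42.192.0/20 -> H0 at depth 20
  add 230.42.198.0/23 -> H1 at depth 23
  add 230.42.198.208/29 -> H1 at depth 29
  add 238.253.144.0/20 -> H0 at depth 20
  add 230.40.0.0/14 -> H2 at depth 14
  Q 230.42.198.0: descend 111001100010101011000110 ; hops seen [H1,H2,H0,H1] ; pick H1
  add 0.0.0.0/0 -> H1 at depth 0
  Q 7.32.91.9: descend ε ; hops seen [H1] ; pick H1
  add 238.253.156.48/28 -> H0 at depth 28
  add 212.9.224.0/20 -> H0 at depth 20
  Q 230.42.198.208: descend 11100110001010101100011011010 ; hops seen [H1,H2,H0,H1,H1] ; pick H1
  del 230.42.192.0/20 (clear depth 20)
  add 230.42.198.0/24 -> H2 at depth 24
  Q 238.253.145.57: descend 11101110111111011001 ; hops seen [H1,H0] ; pick H0
  Q 230.40.11.148: descend 11100110001010 ; hops seen [H1,H2] ; pick H2

== LOOKUPS ==
["H1","H1","H1","H1","H1","H1","H0","H2"]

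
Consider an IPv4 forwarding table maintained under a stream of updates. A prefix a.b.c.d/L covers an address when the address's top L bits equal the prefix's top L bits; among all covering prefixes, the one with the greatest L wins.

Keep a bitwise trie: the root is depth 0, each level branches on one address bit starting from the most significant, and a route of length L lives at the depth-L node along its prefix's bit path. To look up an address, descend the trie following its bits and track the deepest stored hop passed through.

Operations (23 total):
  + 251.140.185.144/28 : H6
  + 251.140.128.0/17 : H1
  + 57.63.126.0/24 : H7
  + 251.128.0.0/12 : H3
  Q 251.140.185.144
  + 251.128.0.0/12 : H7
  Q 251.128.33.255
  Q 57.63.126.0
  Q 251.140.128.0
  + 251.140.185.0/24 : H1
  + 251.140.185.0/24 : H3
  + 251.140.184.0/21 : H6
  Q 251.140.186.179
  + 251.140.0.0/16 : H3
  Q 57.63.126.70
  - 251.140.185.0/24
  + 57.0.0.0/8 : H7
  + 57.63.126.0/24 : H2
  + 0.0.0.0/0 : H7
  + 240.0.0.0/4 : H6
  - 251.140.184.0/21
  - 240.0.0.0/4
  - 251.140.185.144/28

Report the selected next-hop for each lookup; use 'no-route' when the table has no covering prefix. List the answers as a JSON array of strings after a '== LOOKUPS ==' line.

Process each operation:
  + 251.140.185.144/28 (H6) depth=28
  + 251.140.128.0/17 (H1) depth=17
  + 57.63.126.0/24 (H7) depth=24
  + 251.128.0.0/12 (H3) depth=12
  ? 251.140.185.144  path d0:-→d1:-→d2:-→d3:-→d4:-→d5:-→d6:-→d7:-→d8:-→d9:-→d10:-→d11:-→d12:H3→d13:-→d14:-→d15:-→d16:-→d17:H1→d18:-→d19:-→d20:-→d21:-→d22:-→d23:-→d24:-→d25:-→d26:-→d27:-→d28:H6  best=H6
  + 251.128.0.0/12 (H7) depth=12
  ? 251.128.33.255  path d0:-→d1:-→d2:-→d3:-→d4:-→d5:-→d6:-→d7:-→d8:-→d9:-→d10:-→d11:-→d12:H7  best=H7
  ? 57.63.126.0  path d0:-→d1:-→d2:-→d3:-→d4:-→d5:-→d6:-→d7:-→d8:-→d9:-→d10:-→d11:-→d12:-→d13:-→d14:-→d15:-→d16:-→d17:-→d18:-→d19:-→d20:-→d21:-→d22:-→d23:-→d24:H7  best=H7
  ? 251.140.128.0  path d0:-→d1:-→d2:-→d3:-→d4:-→d5:-→d6:-→d7:-→d8:-→d9:-→d10:-→d11:-→d12:H7→d13:-→d14:-→d15:-→d16:-→d17:H1→d18:-  best=H1
  + 251.140.185.0/24 (H1) depth=24
  + 251.140.185.0/24 (H3) depth=24
  + 251.140.184.0/21 (H6) depth=21
  ? 251.140.186.179  path d0:-→d1:-→d2:-→d3:-→d4:-→d5:-→d6:-→d7:-→d8:-→d9:-→d10:-→d11:-→d12:H7→d13:-→d14:-→d15:-→d16:-→d17:H1→d18:-→d19:-→d20:-→d21:H6→d22:-  best=H6
  + 251.140.0.0/16 (H3) depth=16
  ? 57.63.126.70  path d0:-→d1:-→d2:-→d3:-→d4:-→d5:-→d6:-→d7:-→d8:-→d9:-→d10:-→d11:-→d12:-→d13:-→d14:-→d15:-→d16:-→d17:-→d18:-→d19:-→d20:-→d21:-→d22:-→d23:-→d24:H7  best=H7
  - 251.140.185.0/24 clear@24
  + 57.0.0.0/8 (H7) depth=8
  + 57.63.126.0/24 (H2) depth=24
  + 0.0.0.0/0 (H7) depth=0
  + 240.0.0.0/4 (H6) depth=4
  - 251.140.184.0/21 clear@21
  - 240.0.0.0/4 clear@4
  - 251.140.185.144/28 clear@28

== LOOKUPS ==
["H6","H7","H7","H1","H6","H7"]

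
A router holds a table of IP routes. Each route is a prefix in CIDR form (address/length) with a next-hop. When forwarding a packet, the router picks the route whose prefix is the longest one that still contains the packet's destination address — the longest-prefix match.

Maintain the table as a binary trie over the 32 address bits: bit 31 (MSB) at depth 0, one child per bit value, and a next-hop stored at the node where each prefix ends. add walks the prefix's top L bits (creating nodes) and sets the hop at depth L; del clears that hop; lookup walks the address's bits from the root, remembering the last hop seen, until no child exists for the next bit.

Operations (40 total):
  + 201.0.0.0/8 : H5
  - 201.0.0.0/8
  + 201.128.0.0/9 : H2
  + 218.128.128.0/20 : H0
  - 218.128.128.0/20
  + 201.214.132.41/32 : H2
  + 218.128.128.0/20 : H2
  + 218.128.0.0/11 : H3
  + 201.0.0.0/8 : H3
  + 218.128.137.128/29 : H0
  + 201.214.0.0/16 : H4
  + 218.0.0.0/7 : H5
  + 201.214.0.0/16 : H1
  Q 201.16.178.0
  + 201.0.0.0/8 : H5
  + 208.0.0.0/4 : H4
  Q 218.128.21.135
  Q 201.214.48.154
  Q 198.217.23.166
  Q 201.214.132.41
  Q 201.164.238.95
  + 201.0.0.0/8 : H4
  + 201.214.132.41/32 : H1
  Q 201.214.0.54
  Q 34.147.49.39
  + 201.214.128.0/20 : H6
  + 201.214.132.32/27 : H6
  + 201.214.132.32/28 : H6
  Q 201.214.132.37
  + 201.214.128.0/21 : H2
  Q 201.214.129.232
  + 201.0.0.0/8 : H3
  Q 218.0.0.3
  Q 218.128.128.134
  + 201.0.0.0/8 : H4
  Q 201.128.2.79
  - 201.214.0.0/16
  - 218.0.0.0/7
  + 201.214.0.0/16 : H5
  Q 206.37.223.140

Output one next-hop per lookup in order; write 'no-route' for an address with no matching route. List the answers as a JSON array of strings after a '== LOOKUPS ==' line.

Apply in order:
  + 201.0.0.0/8 (H5) depth=8
  del 201.0.0.0/8 (clear depth 8)
  + 201.128.0.0/9 (H2) depth=9
  + 218.128.128.0/20 (H0) depth=20
  del 218.128.128.0/20 (clear depth 20)
  + 201.214.132.41/32 (H2) depth=32
  + 218.128.128.0/20 (H2) depth=20
  + 218.128.0.0/11 (H3) depth=11
  + 201.0.0.0/8 (H3) depth=8
  + 218.128.137.128/29 (H0) depth=29
  + 201.214.0.0/16 (H4) depth=16
  + 218.0.0.0/7 (H5) depth=7
  + 201.214.0.0/16 (H1) depth=16
  Q 201.16.178.0: descend 11001001 ; hops seen [H3] ; pick H3
  + 201.0.0.0/8 (H5) depth=8
  + 208.0.0.0/4 (H4) depth=4
  Q 218.128.21.135: descend 1101101010000000 ; hops seen [H4,H5,H3] ; pick H3
  Q 201.214.48.154: descend 1100100111010110 ; hops seen [H5,H2,H1] ; pick H1
  Q 198.217.23.166: descend 1100 ; hops seen [∅] ; pick no-route
  Q 201.214.132.41: descend 11001001110101101000010000101001 ; hops seen [H5,H2,H1,H2] ; pick H2
  Q 201.164.238.95: descend 110010011 ; hops seen [H5,H2] ; pick H2
  + 201.0.0.0/8 (H4) depth=8
  + 201.214.132.41/32 (H1) depth=32
  Q 201.214.0.54: descend 1100100111010110 ; hops seen [H4,H2,H1] ; pick H1
  Q 34.147.49.39: descend ε ; hops seen [∅] ; pick no-route
  + 201.214.128.0/20 (H6) depth=20
  + 201.214.132.32/27 (H6) depth=27
  + 201.214.132.32/28 (H6) depth=28
  Q 201.214.132.37: descend 1100100111010110100001000010 ; hops seen [H4,H2,H1,H6,H6,H6] ; pick H6
  + 201.214.128.0/21 (H2) depth=21
  Q 201.214.129.232: descend 110010011101011010000 ; hops seen [H4,H2,H1,H6,H2] ; pick H2
  + 201.0.0.0/8 (H3) depth=8
  Q 218.0.0.3: descend 11011010 ; hops seen [H4,H5] ; pick H5
  Q 218.128.128.134: descend 11011010100000001000 ; hops seen [H4,H5,H3,H2] ; pick H2
  + 201.0.0.0/8 (H4) depth=8
  Q 201.128.2.79: descend 110010011 ; hops seen [H4,H2] ; pick H2
  del 201.214.0.0/16 (clear depth 16)
  del 218.0.0.0/7 (clear depth 7)
  + 201.214.0.0/16 (H5) depth=16
  Q 206.37.223.140: descend 11001 ; hops seen [∅] ; pick no-route

== LOOKUPS ==
["H3","H3","H1","no-route","H2","H2","H1","no-route","H6","H2","H5","H2","H2","no-route"]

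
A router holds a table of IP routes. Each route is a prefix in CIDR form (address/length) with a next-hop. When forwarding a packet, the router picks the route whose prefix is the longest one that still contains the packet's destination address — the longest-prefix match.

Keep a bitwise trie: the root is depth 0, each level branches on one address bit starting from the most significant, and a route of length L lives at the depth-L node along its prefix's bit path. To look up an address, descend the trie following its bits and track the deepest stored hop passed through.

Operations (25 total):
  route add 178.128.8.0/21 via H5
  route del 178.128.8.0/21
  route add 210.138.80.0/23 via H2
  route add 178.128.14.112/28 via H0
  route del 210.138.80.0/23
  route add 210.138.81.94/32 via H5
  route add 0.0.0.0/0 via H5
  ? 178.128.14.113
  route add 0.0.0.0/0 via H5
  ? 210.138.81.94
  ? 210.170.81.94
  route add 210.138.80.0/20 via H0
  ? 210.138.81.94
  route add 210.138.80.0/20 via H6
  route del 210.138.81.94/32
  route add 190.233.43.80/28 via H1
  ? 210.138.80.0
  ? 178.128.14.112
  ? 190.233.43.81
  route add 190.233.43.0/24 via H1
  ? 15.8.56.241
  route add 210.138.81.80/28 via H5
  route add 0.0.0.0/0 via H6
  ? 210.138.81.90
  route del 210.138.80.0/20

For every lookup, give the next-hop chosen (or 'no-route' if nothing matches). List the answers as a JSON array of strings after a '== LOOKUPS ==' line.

Process each operation:
  add 178.128.8.0/21 -> H5 at depth 21
  - 178.128.8.0/21 clear@21
  add 210.138.80.0/23 -> H2 at depth 23
  add 178.128.14.112/28 -> H0 at depth 28
  - 210.138.80.0/23 clear@23
  add 210.138.81.94/32 -> H5 at depth 32
  add 0.0.0.0/0 -> H5 at depth 0
  Q 178.128.14.113: descend 1011001010000000000011100111 ; hops seen [H5,H0] ; pick H0
  add 0.0.0.0/0 -> H5 at depth 0
  Q 210.138.81.94: descend 11010010100010100101000101011110 ; hops seen [H5,H5] ; pick H5
  Q 210.170.81.94: descend 1101001010 ; hops seen [H5] ; pick H5
  add 210.138.80.0/20 -> H0 at depth 20
  Q 210.138.81.94: descend 11010010100010100101000101011110 ; hops seen [H5,H0,H5] ; pick H5
  add 210.138.80.0/20 -> H6 at depth 20
  - 210.138.81.94/32 clear@32
  add 190.233.43.80/28 -> H1 at depth 28
  Q 210.138.80.0: descend 11010010100010100101000 ; hops seen [H5,H6] ; pick H6
  Q 178.128.14.112: descend 1011001010000000000011100111 ; hops seen [H5,H0] ; pick H0
  Q 190.233.43.81: descend 1011111011101001001010110101 ; hops seen [H5,H1] ; pick H1
  add 190.233.43.0/24 -> H1 at depth 24
  Q 15.8.56.241: descend ε ; hops seen [H5] ; pick H5
  add 210.138.81.80/28 -> H5 at depth 28
  add 0.0.0.0/0 -> H6 at depth 0
  Q 210.138.81.90: descend 11010010100010100101000101011 ; hops seen [H6,H6,H5] ; pick H5
  - 210.138.80.0/20 clear@20

== LOOKUPS ==
["H0","H5","H5","H5","H6","H0","H1","H5","H5"]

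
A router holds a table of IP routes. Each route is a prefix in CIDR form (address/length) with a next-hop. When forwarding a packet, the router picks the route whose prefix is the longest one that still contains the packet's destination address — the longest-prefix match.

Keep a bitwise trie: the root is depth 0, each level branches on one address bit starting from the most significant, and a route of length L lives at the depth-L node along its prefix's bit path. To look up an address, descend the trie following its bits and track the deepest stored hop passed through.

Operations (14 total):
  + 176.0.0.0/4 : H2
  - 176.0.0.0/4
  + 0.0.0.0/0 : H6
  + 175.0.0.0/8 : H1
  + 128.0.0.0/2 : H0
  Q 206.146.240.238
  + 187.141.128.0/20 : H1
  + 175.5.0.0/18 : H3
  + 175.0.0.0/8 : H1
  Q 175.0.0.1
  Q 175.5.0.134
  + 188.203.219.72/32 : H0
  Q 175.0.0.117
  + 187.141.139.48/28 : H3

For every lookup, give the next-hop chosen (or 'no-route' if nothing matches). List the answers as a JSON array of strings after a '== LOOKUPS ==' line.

Trace:
  + 176.0.0.0/4 (H2) depth=4
  del 176.0.0.0/4 (clear depth 4)
  + 0.0.0.0/0 (H6) depth=0
  + 175.0.0.0/8 (H1) depth=8
  + 128.0.0.0/2 (H0) depth=2
  lookup 206.146.240.238: bits 1 walk d0:H6→d1:- -> H6
  + 187.141.128.0/20 (H1) depth=20
  + 175.5.0.0/18 (H3) depth=18
  + 175.0.0.0/8 (H1) depth=8
  lookup 175.0.0.1: bits 1010111100000 walk d0:H6→d1:-→d2:H0→d3:-→d4:-→d5:-→d6:-→d7:-→d8:H1→d9:-→d10:-→d11:-→d12:-→d13:- -> H1
  lookup 175.5.0.134: bits 101011110000010100 walk d0:H6→d1:-→d2:H0→d3:-→d4:-→d5:-→d6:-→d7:-→d8:H1→d9:-→d10:-→d11:-→d12:-→d13:-→d14:-→d15:-→d16:-→d17:-→d18:H3 -> H3
  + 188.203.219.72/32 (H0) depth=32
  lookup 175.0.0.117: bits 1010111100000 walk d0:H6→d1:-→d2:H0→d3:-→d4:-→d5:-→d6:-→d7:-→d8:H1→d9:-→d10:-→d11:-→d12:-→d13:- -> H1
  + 187.141.139.48/28 (H3) depth=28

== LOOKUPS ==
["H6","H1","H3","H1"]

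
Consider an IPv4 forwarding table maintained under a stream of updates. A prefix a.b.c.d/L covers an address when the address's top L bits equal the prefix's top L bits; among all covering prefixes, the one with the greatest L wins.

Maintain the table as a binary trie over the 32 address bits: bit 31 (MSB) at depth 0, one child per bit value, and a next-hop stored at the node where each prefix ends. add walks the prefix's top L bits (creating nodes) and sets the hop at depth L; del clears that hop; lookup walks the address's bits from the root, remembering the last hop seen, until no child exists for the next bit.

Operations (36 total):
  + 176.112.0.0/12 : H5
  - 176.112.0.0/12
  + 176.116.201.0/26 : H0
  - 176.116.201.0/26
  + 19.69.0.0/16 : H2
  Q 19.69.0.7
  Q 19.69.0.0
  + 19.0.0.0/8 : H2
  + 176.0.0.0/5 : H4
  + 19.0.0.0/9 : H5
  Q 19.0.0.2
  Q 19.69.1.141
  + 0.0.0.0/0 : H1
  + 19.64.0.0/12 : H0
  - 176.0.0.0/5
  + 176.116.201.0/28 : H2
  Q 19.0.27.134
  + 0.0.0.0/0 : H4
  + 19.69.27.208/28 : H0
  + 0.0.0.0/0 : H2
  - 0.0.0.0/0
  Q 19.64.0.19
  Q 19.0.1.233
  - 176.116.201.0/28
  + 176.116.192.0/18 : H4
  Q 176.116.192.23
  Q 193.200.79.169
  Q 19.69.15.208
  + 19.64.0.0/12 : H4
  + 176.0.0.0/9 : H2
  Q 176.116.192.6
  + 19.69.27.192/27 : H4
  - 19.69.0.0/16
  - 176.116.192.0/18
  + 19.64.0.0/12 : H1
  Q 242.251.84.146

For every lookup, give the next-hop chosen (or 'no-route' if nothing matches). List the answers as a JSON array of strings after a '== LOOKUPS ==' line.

Trace:
  + 176.112.0.0/12 (H5) depth=12
  - 176.112.0.0/12 clear@12
  + 176.116.201.0/26 (H0) depth=26
  - 176.116.201.0/26 clear@26
  + 19.69.0.0/16 (H2) depth=16
  ? 19.69.0.7  path d0:-→d1:-→d2:-→d3:-→d4:-→d5:-→d6:-→d7:-→d8:-→d9:-→d10:-→d11:-→d12:-→d13:-→d14:-→d15:-→d16:H2  best=H2
  ? 19.69.0.0  path d0:-→d1:-→d2:-→d3:-→d4:-→d5:-→d6:-→d7:-→d8:-→d9:-→d10:-→d11:-→d12:-→d13:-→d14:-→d15:-→d16:H2  best=H2
  + 19.0.0.0/8 (H2) depth=8
  + 176.0.0.0/5 (H4) depth=5
  + 19.0.0.0/9 (H5) depth=9
  ? 19.0.0.2  path d0:-→d1:-→d2:-→d3:-→d4:-→d5:-→d6:-→d7:-→d8:H2→d9:H5  best=H5
  ? 19.69.1.141  path d0:-→d1:-→d2:-→d3:-→d4:-→d5:-→d6:-→d7:-→d8:H2→d9:H5→d10:-→d11:-→d12:-→d13:-→d14:-→d15:-→d16:H2  best=H2
  + 0.0.0.0/0 (H1) depth=0
  + 19.64.0.0/12 (H0) depth=12
  - 176.0.0.0/5 clear@5
  + 176.116.201.0/28 (H2) depth=28
  ? 19.0.27.134  path d0:H1→d1:-→d2:-→d3:-→d4:-→d5:-→d6:-→d7:-→d8:H2→d9:H5  best=H5
  + 0.0.0.0/0 (H4) depth=0
  + 19.69.27.208/28 (H0) depth=28
  + 0.0.0.0/0 (H2) depth=0
  - 0.0.0.0/0 clear@0
  ? 19.64.0.19  path d0:-→d1:-→d2:-→d3:-→d4:-→d5:-→d6:-→d7:-→d8:H2→d9:H5→d10:-→d11:-→d12:H0→d13:-  best=H0
  ? 19.0.1.233  path d0:-→d1:-→d2:-→d3:-→d4:-→d5:-→d6:-→d7:-→d8:H2→d9:H5  best=H5
  - 176.116.201.0/28 clear@28
  + 176.116.192.0/18 (H4) depth=18
  ? 176.116.192.23  path d0:-→d1:-→d2:-→d3:-→d4:-→d5:-→d6:-→d7:-→d8:-→d9:-→d10:-→d11:-→d12:-→d13:-→d14:-→d15:-→d16:-→d17:-→d18:H4→d19:-→d20:-  best=H4
  ? 193.200.79.169  path d0:-→d1:-  best=no-route
  ? 19.69.15.208  path d0:-→d1:-→d2:-→d3:-→d4:-→d5:-→d6:-→d7:-→d8:H2→d9:H5→d10:-→d11:-→d12:H0→d13:-→d14:-→d15:-→d16:H2→d17:-→d18:-→d19:-  best=H2
  + 19.64.0.0/12 (H4) depth=12
  + 176.0.0.0/9 (H2) depth=9
  ? 176.116.192.6  path d0:-→d1:-→d2:-→d3:-→d4:-→d5:-→d6:-→d7:-→d8:-→d9:H2→d10:-→d11:-→d12:-→d13:-→d14:-→d15:-→d16:-→d17:-→d18:H4→d19:-→d20:-  best=H4
  + 19.69.27.192/27 (H4) depth=27
  - 19.69.0.0/16 clear@16
  - 176.116.192.0/18 clear@18
  + 19.64.0.0/12 (H1) depth=12
  ? 242.251.84.146  path d0:-→d1:-  best=no-route

== LOOKUPS ==
["H2","H2","H5","H2","H5","H0","H5","H4","no-route","H2","H4","no-route"]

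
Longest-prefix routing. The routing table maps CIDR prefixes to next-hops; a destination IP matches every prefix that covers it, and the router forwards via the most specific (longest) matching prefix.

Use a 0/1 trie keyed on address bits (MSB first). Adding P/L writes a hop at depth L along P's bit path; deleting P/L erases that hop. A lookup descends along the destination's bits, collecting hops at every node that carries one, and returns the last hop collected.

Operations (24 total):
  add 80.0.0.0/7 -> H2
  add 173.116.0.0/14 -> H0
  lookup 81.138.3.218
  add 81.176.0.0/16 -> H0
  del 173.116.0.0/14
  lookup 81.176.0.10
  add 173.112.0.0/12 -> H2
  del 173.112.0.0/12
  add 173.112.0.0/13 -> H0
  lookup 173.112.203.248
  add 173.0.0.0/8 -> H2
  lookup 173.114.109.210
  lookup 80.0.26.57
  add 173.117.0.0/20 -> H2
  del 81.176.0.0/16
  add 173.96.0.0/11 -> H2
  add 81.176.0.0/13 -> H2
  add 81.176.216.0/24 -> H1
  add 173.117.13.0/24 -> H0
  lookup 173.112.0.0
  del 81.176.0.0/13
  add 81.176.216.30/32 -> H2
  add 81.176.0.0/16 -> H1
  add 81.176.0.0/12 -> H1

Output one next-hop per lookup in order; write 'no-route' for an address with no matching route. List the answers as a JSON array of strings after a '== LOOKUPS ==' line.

Apply in order:
  + 80.0.0.0/7 (H2) depth=7
  + 173.116.0.0/14 (H0) depth=14
  Q 81.138.3.218: descend 0101000 ; hops seen [H2] ; pick H2
  + 81.176.0.0/16 (H0) depth=16
  del 173.116.0.0/14 (clear depth 14)
  Q 81.176.0.10: descend 0101000110110000 ; hops seen [H2,H0] ; pick H0
  + 173.112.0.0/12 (H2) depth=12
  del 173.112.0.0/12 (clear depth 12)
  + 173.112.0.0/13 (H0) depth=13
  Q 173.112.203.248: descend 1010110101110 ; hops seen [H0] ; pick H0
  + 173.0.0.0/8 (H2) depth=8
  Q 173.114.109.210: descend 1010110101110 ; hops seen [H2,H0] ; pick H0
  Q 80.0.26.57: descend 0101000 ; hops seen [H2] ; pick H2
  + 173.117.0.0/20 (H2) depth=20
  del 81.176.0.0/16 (clear depth 16)
  + 173.96.0.0/11 (H2) depth=11
  + 81.176.0.0/13 (H2) depth=13
  + 81.176.216.0/24 (H1) depth=24
  + 173.117.13.0/24 (H0) depth=24
  Q 173.112.0.0: descend 1010110101110 ; hops seen [H2,H2,H0] ; pick H0
  del 81.176.0.0/13 (clear depth 13)
  + 81.176.216.30/32 (H2) depth=32
  + 81.176.0.0/16 (H1) depth=16
  + 81.176.0.0/12 (H1) depth=12

== LOOKUPS ==
["H2","H0","H0","H0","H2","H0"]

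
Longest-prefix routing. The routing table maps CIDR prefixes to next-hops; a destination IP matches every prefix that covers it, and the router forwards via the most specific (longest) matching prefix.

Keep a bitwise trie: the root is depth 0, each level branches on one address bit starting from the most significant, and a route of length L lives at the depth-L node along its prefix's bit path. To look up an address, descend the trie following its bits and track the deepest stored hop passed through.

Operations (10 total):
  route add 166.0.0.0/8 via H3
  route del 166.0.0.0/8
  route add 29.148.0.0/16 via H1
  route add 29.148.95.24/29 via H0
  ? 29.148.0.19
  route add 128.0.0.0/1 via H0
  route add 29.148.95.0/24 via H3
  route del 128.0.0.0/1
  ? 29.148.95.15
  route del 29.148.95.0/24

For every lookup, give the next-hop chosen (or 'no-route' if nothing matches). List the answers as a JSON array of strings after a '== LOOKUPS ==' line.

Apply in order:
  add 166.0.0.0/8 -> H3 at depth 8
  del 166.0.0.0/8 (clear depth 8)
  add 29.148.0.0/16 -> H1 at depth 16
  add 29.148.95.24/29 -> H0 at depth 29
  lookup 29.148.0.19: bits 00011101100101000 walk d0:-→d1:-→d2:-→d3:-→d4:-→d5:-→d6:-→d7:-→d8:-→d9:-→d10:-→d11:-→d12:-→d13:-→d14:-→d15:-→d16:H1→d17:- -> H1
  add 128.0.0.0/1 -> H0 at depth 1
  add 29.148.95.0/24 -> H3 at depth 24
  del 128.0.0.0/1 (clear depth 1)
  lookup 29.148.95.15: bits 000111011001010001011111000 walk d0:-→d1:-→d2:-→d3:-→d4:-→d5:-→d6:-→d7:-→d8:-→d9:-→d10:-→d11:-→d12:-→d13:-→d14:-→d15:-→d16:H1→d17:-→d18:-→d19:-→d20:-→d21:-→d22:-→d23:-→d24:H3→d25:-→d26:-→d27:- -> H3
  del 29.148.95.0/24 (clear depth 24)

== LOOKUPS ==
["H1","H3"]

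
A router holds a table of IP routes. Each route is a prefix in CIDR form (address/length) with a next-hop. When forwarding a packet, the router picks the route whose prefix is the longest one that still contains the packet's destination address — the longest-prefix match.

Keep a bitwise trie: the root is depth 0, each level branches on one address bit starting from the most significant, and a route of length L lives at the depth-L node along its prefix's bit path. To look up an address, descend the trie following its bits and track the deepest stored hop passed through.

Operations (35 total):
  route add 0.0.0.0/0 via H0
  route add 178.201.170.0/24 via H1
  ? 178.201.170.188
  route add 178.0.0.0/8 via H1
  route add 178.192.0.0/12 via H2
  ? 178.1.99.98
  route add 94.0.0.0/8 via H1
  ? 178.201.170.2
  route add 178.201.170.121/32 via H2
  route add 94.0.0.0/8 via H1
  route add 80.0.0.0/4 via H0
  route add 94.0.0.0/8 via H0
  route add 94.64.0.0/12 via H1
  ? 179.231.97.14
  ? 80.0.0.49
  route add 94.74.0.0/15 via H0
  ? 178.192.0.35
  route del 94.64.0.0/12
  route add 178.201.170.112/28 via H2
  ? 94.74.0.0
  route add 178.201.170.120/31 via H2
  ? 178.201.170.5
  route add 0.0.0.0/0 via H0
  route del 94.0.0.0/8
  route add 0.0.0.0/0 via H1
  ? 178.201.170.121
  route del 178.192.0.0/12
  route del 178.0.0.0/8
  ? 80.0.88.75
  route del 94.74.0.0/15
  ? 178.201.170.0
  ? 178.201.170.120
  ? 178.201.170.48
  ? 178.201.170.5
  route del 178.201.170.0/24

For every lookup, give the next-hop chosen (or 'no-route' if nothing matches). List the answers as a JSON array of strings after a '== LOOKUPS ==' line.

Process each operation:
  add 0.0.0.0/0 -> H0 at depth 0
  add 178.201.170.0/24 -> H1 at depth 24
  Q 178.201.170.188: descend 101100101100100110101010 ; hops seen [H0,H1] ; pick H1
  add 178.0.0.0/8 -> H1 at depth 8
  add 178.192.0.0/12 -> H2 at depth 12
  Q 178.1.99.98: descend 10110010 ; hops seen [H0,H1] ; pick H1
  add 94.0.0.0/8 -> H1 at depth 8
  Q 178.201.170.2: descend 101100101100100110101010 ; hops seen [H0,H1,H2,H1] ; pick H1
  add 178.201.170.121/32 -> H2 at depth 32
  add 94.0.0.0/8 -> H1 at depth 8
  add 80.0.0.0/4 -> H0 at depth 4
  add 94.0.0.0/8 -> H0 at depth 8
  add 94.64.0.0/12 -> H1 at depth 12
  Q 179.231.97.14: descend 1011001 ; hops seen [H0] ; pick H0
  Q 80.0.0.49: descend 0101 ; hops seen [H0,H0] ; pick H0
  add 94.74.0.0/15 -> H0 at depth 15
  Q 178.192.0.35: descend 101100101100 ; hops seen [H0,H1,H2] ; pick H2
  del 94.64.0.0/12 (clear depth 12)
  add 178.201.170.112/28 -> H2 at depth 28
  Q 94.74.0.0: descend 010111100100101 ; hops seen [H0,H0,H0,H0] ; pick H0
  add 178.201.170.120/31 -> H2 at depth 31
  Q 178.201.170.5: descend 1011001011001001101010100 ; hops seen [H0,H1,H2,H1] ; pick H1
  add 0.0.0.0/0 -> H0 at depth 0
  del 94.0.0.0/8 (clear depth 8)
  add 0.0.0.0/0 -> H1 at depth 0
  Q 178.201.170.121: descend 10110010110010011010101001111001 ; hops seen [H1,H1,H2,H1,H2,H2,H2] ; pick H2
  del 178.192.0.0/12 (clear depth 12)
  del 178.0.0.0/8 (clear depth 8)
  Q 80.0.88.75: descend 0101 ; hops seen [H1,H0] ; pick H0
  del 94.74.0.0/15 (clear depth 15)
  Q 178.201.170.0: descend 1011001011001001101010100 ; hops seen [H1,H1] ; pick H1
  Q 178.201.170.120: descend 1011001011001001101010100111100 ; hops seen [H1,H1,H2,H2] ; pick H2
  Q 178.201.170.48: descend 1011001011001001101010100 ; hops seen [H1,H1] ; pick H1
  Q 178.201.170.5: descend 1011001011001001101010100 ; hops seen [H1,H1] ; pick H1
  del 178.201.170.0/24 (clear depth 24)

== LOOKUPS ==
["H1","H1","H1","H0","H0","H2","H0","H1","H2","H0","H1","H2","H1","H1"]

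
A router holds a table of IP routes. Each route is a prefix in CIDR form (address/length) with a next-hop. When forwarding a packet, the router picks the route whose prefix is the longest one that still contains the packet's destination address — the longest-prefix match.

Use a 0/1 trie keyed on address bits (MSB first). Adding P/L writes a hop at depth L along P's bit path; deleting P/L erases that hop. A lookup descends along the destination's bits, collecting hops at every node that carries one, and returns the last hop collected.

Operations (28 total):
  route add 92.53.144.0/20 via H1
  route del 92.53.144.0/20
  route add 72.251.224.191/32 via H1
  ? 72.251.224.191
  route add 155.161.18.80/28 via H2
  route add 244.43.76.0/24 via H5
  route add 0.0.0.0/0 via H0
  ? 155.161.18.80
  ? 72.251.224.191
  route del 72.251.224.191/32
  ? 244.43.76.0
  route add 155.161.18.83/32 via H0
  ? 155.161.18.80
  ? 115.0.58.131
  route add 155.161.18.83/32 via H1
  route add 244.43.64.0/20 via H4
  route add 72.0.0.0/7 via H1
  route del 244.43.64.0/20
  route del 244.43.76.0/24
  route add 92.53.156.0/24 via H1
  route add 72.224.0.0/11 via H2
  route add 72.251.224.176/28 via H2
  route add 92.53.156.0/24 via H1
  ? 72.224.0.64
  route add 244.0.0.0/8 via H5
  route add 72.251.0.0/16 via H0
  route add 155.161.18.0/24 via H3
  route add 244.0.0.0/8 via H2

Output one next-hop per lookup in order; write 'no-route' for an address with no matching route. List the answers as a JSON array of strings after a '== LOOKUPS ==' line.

Apply in order:
  add 92.53.144.0/20 -> H1 at depth 20
  - 92.53.144.0/20 clear@20
  add 72.251.224.191/32 -> H1 at depth 32
  lookup 72.251.224.191: bits 01001000111110111110000010111111 walk d0:-→d1:-→d2:-→d3:-→d4:-→d5:-→d6:-→d7:-→d8:-→d9:-→d10:-→d11:-→d12:-→d13:-→d14:-→d15:-→d16:-→d17:-→d18:-→d19:-→d20:-→d21:-→d22:-→d23:-→d24:-→d25:-→d26:-→d27:-→d28:-→d29:-→d30:-→d31:-→d32:H1 -> H1
  add 155.161.18.80/28 -> H2 at depth 28
  add 244.43.76.0/24 -> H5 at depth 24
  add 0.0.0.0/0 -> H0 at depth 0
  lookup 155.161.18.80: bits 1001101110100001000100100101 walk d0:H0→d1:-→d2:-→d3:-→d4:-→d5:-→d6:-→d7:-→d8:-→d9:-→d10:-→d11:-→d12:-→d13:-→d14:-→d15:-→d16:-→d17:-→d18:-→d19:-→d20:-→d21:-→d22:-→d23:-→d24:-→d25:-→d26:-→d27:-→d28:H2 -> H2
  lookup 72.251.224.191: bits 01001000111110111110000010111111 walk d0:H0→d1:-→d2:-→d3:-→d4:-→d5:-→d6:-→d7:-→d8:-→d9:-→d10:-→d11:-→d12:-→d13:-→d14:-→d15:-→d16:-→d17:-→d18:-→d19:-→d20:-→d21:-→d22:-→d23:-→d24:-→d25:-→d26:-→d27:-→d28:-→d29:-→d30:-→d31:-→d32:H1 -> H1
  - 72.251.224.191/32 clear@32
  lookup 244.43.76.0: bits 111101000010101101001100 walk d0:H0→d1:-→d2:-→d3:-→d4:-→d5:-→d6:-→d7:-→d8:-→d9:-→d10:-→d11:-→d12:-→d13:-→d14:-→d15:-→d16:-→d17:-→d18:-→d19:-→d20:-→d21:-→d22:-→d23:-→d24:H5 -> H5
  add 155.161.18.83/32 -> H0 at depth 32
  lookup 155.161.18.80: bits 100110111010000100010010010100 walk d0:H0→d1:-→d2:-→d3:-→d4:-→d5:-→d6:-→d7:-→d8:-→d9:-→d10:-→d11:-→d12:-→d13:-→d14:-→d15:-→d16:-→d17:-→d18:-→d19:-→d20:-→d21:-→d22:-→d23:-→d24:-→d25:-→d26:-→d27:-→d28:H2→d29:-→d30:- -> H2
  lookup 115.0.58.131: bits 01 walk d0:H0→d1:-→d2:- -> H0
  add 155.161.18.83/32 -> H1 at depth 32
  add 244.43.64.0/20 -> H4 at depth 20
  add 72.0.0.0/7 -> H1 at depth 7
  - 244.43.64.0/20 clear@20
  - 244.43.76.0/24 clear@24
  add 92.53.156.0/24 -> H1 at depth 24
  add 72.224.0.0/11 -> H2 at depth 11
  add 72.251.224.176/28 -> H2 at depth 28
  add 92.53.156.0/24 -> H1 at depth 24
  lookup 72.224.0.64: bits 01001000111 walk d0:H0→d1:-→d2:-→d3:-→d4:-→d5:-→d6:-→d7:H1→d8:-→d9:-→d10:-→d11:H2 -> H2
  add 244.0.0.0/8 -> H5 at depth 8
  add 72.251.0.0/16 -> H0 at depth 16
  add 155.161.18.0/24 -> H3 at depth 24
  add 244.0.0.0/8 -> H2 at depth 8

== LOOKUPS ==
["H1","H2","H1","H5","H2","H0","H2"]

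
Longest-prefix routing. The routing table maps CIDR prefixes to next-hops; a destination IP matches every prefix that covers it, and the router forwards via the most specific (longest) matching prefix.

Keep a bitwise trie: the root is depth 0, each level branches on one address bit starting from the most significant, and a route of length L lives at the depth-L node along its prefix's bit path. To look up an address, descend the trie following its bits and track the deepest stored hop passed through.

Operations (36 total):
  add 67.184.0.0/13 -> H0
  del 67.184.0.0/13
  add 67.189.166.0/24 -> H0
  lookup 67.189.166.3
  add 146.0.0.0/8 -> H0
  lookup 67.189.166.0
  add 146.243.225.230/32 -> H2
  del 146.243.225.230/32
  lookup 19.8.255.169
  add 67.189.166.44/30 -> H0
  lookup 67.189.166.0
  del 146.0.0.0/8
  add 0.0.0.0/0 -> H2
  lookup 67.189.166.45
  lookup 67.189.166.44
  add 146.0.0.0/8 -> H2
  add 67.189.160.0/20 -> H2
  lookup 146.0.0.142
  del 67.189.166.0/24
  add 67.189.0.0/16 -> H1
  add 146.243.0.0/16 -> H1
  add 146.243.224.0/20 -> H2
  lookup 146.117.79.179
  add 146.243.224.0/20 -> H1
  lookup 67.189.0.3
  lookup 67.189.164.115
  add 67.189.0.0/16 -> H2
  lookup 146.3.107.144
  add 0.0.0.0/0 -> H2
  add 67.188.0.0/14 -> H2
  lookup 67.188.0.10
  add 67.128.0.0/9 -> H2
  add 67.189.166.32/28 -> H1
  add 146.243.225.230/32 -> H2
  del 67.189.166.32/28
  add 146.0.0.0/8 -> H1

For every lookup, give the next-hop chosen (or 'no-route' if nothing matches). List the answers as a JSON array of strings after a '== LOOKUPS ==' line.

Process each operation:
  add 67.184.0.0/13 -> H0 at depth 13
  - 67.184.0.0/13 clear@13
  add 67.189.166.0/24 -> H0 at depth 24
  ? 67.189.166.3  path d0:-→d1:-→d2:-→d3:-→d4:-→d5:-→d6:-→d7:-→d8:-→d9:-→d10:-→d11:-→d12:-→d13:-→d14:-→d15:-→d16:-→d17:-→d18:-→d19:-→d20:-→d21:-→d22:-→d23:-→d24:H0  best=H0
  add 146.0.0.0/8 -> H0 at depth 8
  ? 67.189.166.0  path d0:-→d1:-→d2:-→d3:-→d4:-→d5:-→d6:-→d7:-→d8:-→d9:-→d10:-→d11:-→d12:-→d13:-→d14:-→d15:-→d16:-→d17:-→d18:-→d19:-→d20:-→d21:-→d22:-→d23:-→d24:H0  best=H0
  add 146.243.225.230/32 -> H2 at depth 32
  - 146.243.225.230/32 clear@32
  ? 19.8.255.169  path d0:-→d1:-  best=no-route
  add 67.189.166.44/30 -> H0 at depth 30
  ? 67.189.166.0  path d0:-→d1:-→d2:-→d3:-→d4:-→d5:-→d6:-→d7:-→d8:-→d9:-→d10:-→d11:-→d12:-→d13:-→d14:-→d15:-→d16:-→d17:-→d18:-→d19:-→d20:-→d21:-→d22:-→d23:-→d24:H0→d25:-→d26:-  best=H0
  - 146.0.0.0/8 clear@8
  add 0.0.0.0/0 -> H2 at depth 0
  ? 67.189.166.45  path d0:H2→d1:-→d2:-→d3:-→d4:-→d5:-→d6:-→d7:-→d8:-→d9:-→d10:-→d11:-→d12:-→d13:-→d14:-→d15:-→d16:-→d17:-→d18:-→d19:-→d20:-→d21:-→d22:-→d23:-→d24:H0→d25:-→d26:-→d27:-→d28:-→d29:-→d30:H0  best=H0
  ? 67.189.166.44  path d0:H2→d1:-→d2:-→d3:-→d4:-→d5:-→d6:-→d7:-→d8:-→d9:-→d10:-→d11:-→d12:-→d13:-→d14:-→d15:-→d16:-→d17:-→d18:-→d19:-→d20:-→d21:-→d22:-→d23:-→d24:H0→d25:-→d26:-→d27:-→d28:-→d29:-→d30:H0  best=H0
  add 146.0.0.0/8 -> H2 at depth 8
  add 67.189.160.0/20 -> H2 at depth 20
  ? 146.0.0.142  path d0:H2→d1:-→d2:-→d3:-→d4:-→d5:-→d6:-→d7:-→d8:H2  best=H2
  - 67.189.166.0/24 clear@24
  add 67.189.0.0/16 -> H1 at depth 16
  add 146.243.0.0/16 -> H1 at depth 16
  add 146.243.224.0/20 -> H2 at depth 20
  ? 146.117.79.179  path d0:H2→d1:-→d2:-→d3:-→d4:-→d5:-→d6:-→d7:-→d8:H2  best=H2
  add 146.243.224.0/20 -> H1 at depth 20
  ? 67.189.0.3  path d0:H2→d1:-→d2:-→d3:-→d4:-→d5:-→d6:-→d7:-→d8:-→d9:-→d10:-→d11:-→d12:-→d13:-→d14:-→d15:-→d16:H1  best=H1
  ? 67.189.164.115  path d0:H2→d1:-→d2:-→d3:-→d4:-→d5:-→d6:-→d7:-→d8:-→d9:-→d10:-→d11:-→d12:-→d13:-→d14:-→d15:-→d16:H1→d17:-→d18:-→d19:-→d20:H2→d21:-→d22:-  best=H2
  add 67.189.0.0/16 -> H2 at depth 16
  ? 146.3.107.144  path d0:H2→d1:-→d2:-→d3:-→d4:-→d5:-→d6:-→d7:-→d8:H2  best=H2
  add 0.0.0.0/0 -> H2 at depth 0
  add 67.188.0.0/14 -> H2 at depth 14
  ? 67.188.0.10  path d0:H2→d1:-→d2:-→d3:-→d4:-→d5:-→d6:-→d7:-→d8:-→d9:-→d10:-→d11:-→d12:-→d13:-→d14:H2→d15:-  best=H2
  add 67.128.0.0/9 -> H2 at depth 9
  add 67.189.166.32/28 -> H1 at depth 28
  add 146.243.225.230/32 -> H2 at depth 32
  - 67.189.166.32/28 clear@28
  add 146.0.0.0/8 -> H1 at depth 8

== LOOKUPS ==
["H0","H0","no-route","H0","H0","H0","H2","H2","H1","H2","H2","H2"]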